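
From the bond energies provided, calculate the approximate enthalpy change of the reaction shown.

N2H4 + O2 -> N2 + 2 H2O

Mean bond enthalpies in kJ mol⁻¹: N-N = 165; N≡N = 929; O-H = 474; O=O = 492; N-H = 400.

ΔH ≈ −568 kJ

Bonds broken (reactants):
  N-H: 4 × 400 = 1600
  N-N: 1 × 165 = 165
  O=O: 1 × 492 = 492
  Σ(broken) = 2257 kJ
Bonds formed (products):
  N≡N: 1 × 929 = 929
  O-H: 4 × 474 = 1896
  Σ(formed) = 2825 kJ
ΔH = Σ(broken) − Σ(formed) = 2257 − 2825 = −568 kJ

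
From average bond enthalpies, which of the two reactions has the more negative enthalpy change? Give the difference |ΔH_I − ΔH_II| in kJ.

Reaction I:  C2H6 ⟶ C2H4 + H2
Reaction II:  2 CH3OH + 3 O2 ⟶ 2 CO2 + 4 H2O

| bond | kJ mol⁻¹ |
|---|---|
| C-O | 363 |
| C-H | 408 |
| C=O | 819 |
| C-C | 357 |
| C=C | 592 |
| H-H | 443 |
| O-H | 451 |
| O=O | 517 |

Reaction II, by 1395 kJ

Reaction I:
  Bonds broken (reactants):
    C-C: 1 × 357 = 357
    C-H: 6 × 408 = 2448
    Σ(broken) = 2805 kJ
  Bonds formed (products):
    C-H: 4 × 408 = 1632
    C=C: 1 × 592 = 592
    H-H: 1 × 443 = 443
    Σ(formed) = 2667 kJ
  ΔH_I = 2805 − 2667 = +138 kJ
Reaction II:
  Bonds broken (reactants):
    C-H: 6 × 408 = 2448
    C-O: 2 × 363 = 726
    O-H: 2 × 451 = 902
    O=O: 3 × 517 = 1551
    Σ(broken) = 5627 kJ
  Bonds formed (products):
    C=O: 4 × 819 = 3276
    O-H: 8 × 451 = 3608
    Σ(formed) = 6884 kJ
  ΔH_II = 5627 − 6884 = −1257 kJ
ΔH_I − ΔH_II = +1395 kJ, so reaction II has the more negative ΔH; |ΔH_I − ΔH_II| = 1395 kJ.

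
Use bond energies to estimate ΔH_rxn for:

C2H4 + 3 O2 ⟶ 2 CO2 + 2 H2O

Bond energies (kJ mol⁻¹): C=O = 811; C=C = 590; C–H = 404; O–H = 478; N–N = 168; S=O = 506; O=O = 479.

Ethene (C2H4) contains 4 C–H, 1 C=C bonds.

ΔH ≈ −1513 kJ

Bonds broken (reactants):
  C–H: 4 × 404 = 1616
  C=C: 1 × 590 = 590
  O=O: 3 × 479 = 1437
  Σ(broken) = 3643 kJ
Bonds formed (products):
  C=O: 4 × 811 = 3244
  O–H: 4 × 478 = 1912
  Σ(formed) = 5156 kJ
ΔH = Σ(broken) − Σ(formed) = 3643 − 5156 = −1513 kJ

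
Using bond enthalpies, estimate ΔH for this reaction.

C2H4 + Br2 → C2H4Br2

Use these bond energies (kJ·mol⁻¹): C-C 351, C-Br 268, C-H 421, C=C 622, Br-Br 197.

Bonds broken (reactants):
  Br-Br: 1 × 197 = 197
  C-H: 4 × 421 = 1684
  C=C: 1 × 622 = 622
  Σ(broken) = 2503 kJ
Bonds formed (products):
  C-Br: 2 × 268 = 536
  C-C: 1 × 351 = 351
  C-H: 4 × 421 = 1684
  Σ(formed) = 2571 kJ
ΔH = Σ(broken) − Σ(formed) = 2503 − 2571 = −68 kJ

ΔH ≈ −68 kJ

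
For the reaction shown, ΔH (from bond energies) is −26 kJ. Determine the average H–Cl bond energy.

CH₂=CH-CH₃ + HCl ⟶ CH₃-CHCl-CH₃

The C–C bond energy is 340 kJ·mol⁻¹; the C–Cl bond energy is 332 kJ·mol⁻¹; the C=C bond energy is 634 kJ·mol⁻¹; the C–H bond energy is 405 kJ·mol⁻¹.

Let D be the H–Cl bond energy.
Σ(broken) = 1×340 + 6×405 + 1×634 + 1×D = 3404 + D
Σ(formed) = 2×340 + 1×332 + 7×405 = 3847
ΔH = Σ(broken) − Σ(formed) = (3404 + D) − (3847) = −443 + D
Setting this equal to −26 kJ gives D = 417 kJ/mol.

D(H–Cl) ≈ 417 kJ/mol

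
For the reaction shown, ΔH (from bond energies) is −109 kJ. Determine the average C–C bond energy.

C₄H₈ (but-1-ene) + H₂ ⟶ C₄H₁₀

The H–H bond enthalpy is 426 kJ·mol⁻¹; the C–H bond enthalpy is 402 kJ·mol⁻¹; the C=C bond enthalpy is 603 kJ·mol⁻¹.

Let D be the C–C bond energy.
Σ(broken) = 2×D + 8×402 + 1×603 + 1×426 = 4245 + 2D
Σ(formed) = 3×D + 10×402 = 4020 + 3D
ΔH = Σ(broken) − Σ(formed) = (4245 + 2D) − (4020 + 3D) = +225 − D
Setting this equal to −109 kJ gives D = 334 kJ/mol.

D(C–C) ≈ 334 kJ/mol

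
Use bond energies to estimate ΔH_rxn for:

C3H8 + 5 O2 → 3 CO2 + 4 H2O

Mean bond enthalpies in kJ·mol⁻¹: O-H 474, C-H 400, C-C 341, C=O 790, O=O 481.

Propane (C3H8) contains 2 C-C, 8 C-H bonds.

Bonds broken (reactants):
  C-C: 2 × 341 = 682
  C-H: 8 × 400 = 3200
  O=O: 5 × 481 = 2405
  Σ(broken) = 6287 kJ
Bonds formed (products):
  C=O: 6 × 790 = 4740
  O-H: 8 × 474 = 3792
  Σ(formed) = 8532 kJ
ΔH = Σ(broken) − Σ(formed) = 6287 − 8532 = −2245 kJ

ΔH ≈ −2245 kJ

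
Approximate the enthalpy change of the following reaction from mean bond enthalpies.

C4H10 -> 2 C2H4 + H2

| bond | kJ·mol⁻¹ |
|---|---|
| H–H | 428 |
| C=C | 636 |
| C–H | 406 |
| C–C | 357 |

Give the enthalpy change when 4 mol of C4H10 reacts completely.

ΔH = +732 kJ

Bonds broken (reactants):
  C–C: 3 × 357 = 1071
  C–H: 10 × 406 = 4060
  Σ(broken) = 5131 kJ
Bonds formed (products):
  C–H: 8 × 406 = 3248
  C=C: 2 × 636 = 1272
  H–H: 1 × 428 = 428
  Σ(formed) = 4948 kJ
ΔH = Σ(broken) − Σ(formed) = 5131 − 4948 = +183 kJ
For 4× the reaction as written: 4 × (+183) = +732 kJ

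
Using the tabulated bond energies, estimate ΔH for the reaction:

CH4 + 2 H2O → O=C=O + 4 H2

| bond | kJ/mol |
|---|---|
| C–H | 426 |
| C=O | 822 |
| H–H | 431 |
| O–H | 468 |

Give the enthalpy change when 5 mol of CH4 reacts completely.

ΔH = +1040 kJ

Bonds broken (reactants):
  C–H: 4 × 426 = 1704
  O–H: 4 × 468 = 1872
  Σ(broken) = 3576 kJ
Bonds formed (products):
  C=O: 2 × 822 = 1644
  H–H: 4 × 431 = 1724
  Σ(formed) = 3368 kJ
ΔH = Σ(broken) − Σ(formed) = 3576 − 3368 = +208 kJ
For 5× the reaction as written: 5 × (+208) = +1040 kJ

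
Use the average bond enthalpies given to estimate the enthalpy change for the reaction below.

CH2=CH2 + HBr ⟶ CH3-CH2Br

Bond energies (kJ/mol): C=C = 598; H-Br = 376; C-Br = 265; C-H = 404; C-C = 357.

ΔH ≈ −52 kJ

Bonds broken (reactants):
  C-H: 4 × 404 = 1616
  C=C: 1 × 598 = 598
  H-Br: 1 × 376 = 376
  Σ(broken) = 2590 kJ
Bonds formed (products):
  C-Br: 1 × 265 = 265
  C-C: 1 × 357 = 357
  C-H: 5 × 404 = 2020
  Σ(formed) = 2642 kJ
ΔH = Σ(broken) − Σ(formed) = 2590 − 2642 = −52 kJ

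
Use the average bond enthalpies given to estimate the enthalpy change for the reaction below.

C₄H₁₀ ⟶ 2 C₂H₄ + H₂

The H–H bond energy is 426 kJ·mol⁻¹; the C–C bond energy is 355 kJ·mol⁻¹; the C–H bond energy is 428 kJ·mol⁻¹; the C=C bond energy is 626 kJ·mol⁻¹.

Bonds broken (reactants):
  C–C: 3 × 355 = 1065
  C–H: 10 × 428 = 4280
  Σ(broken) = 5345 kJ
Bonds formed (products):
  C–H: 8 × 428 = 3424
  C=C: 2 × 626 = 1252
  H–H: 1 × 426 = 426
  Σ(formed) = 5102 kJ
ΔH = Σ(broken) − Σ(formed) = 5345 − 5102 = +243 kJ

ΔH ≈ +243 kJ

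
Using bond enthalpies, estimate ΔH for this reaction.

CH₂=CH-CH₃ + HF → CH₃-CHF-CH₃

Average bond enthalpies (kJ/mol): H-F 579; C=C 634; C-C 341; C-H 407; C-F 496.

ΔH ≈ −31 kJ

Bonds broken (reactants):
  C-C: 1 × 341 = 341
  C-H: 6 × 407 = 2442
  C=C: 1 × 634 = 634
  H-F: 1 × 579 = 579
  Σ(broken) = 3996 kJ
Bonds formed (products):
  C-C: 2 × 341 = 682
  C-F: 1 × 496 = 496
  C-H: 7 × 407 = 2849
  Σ(formed) = 4027 kJ
ΔH = Σ(broken) − Σ(formed) = 3996 − 4027 = −31 kJ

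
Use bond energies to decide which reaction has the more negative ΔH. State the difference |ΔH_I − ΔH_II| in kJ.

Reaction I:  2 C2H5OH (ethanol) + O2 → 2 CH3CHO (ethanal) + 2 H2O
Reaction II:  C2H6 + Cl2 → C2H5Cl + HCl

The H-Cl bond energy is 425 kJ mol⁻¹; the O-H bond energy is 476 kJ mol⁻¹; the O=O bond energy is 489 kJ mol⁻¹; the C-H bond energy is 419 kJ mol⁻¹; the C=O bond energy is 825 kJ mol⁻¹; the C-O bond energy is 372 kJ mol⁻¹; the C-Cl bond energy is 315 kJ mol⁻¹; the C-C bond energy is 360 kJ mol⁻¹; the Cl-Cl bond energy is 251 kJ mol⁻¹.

Reaction I, by 461 kJ

Reaction I:
  Bonds broken (reactants):
    C-C: 2 × 360 = 720
    C-H: 10 × 419 = 4190
    C-O: 2 × 372 = 744
    O-H: 2 × 476 = 952
    O=O: 1 × 489 = 489
    Σ(broken) = 7095 kJ
  Bonds formed (products):
    C-C: 2 × 360 = 720
    C-H: 8 × 419 = 3352
    C=O: 2 × 825 = 1650
    O-H: 4 × 476 = 1904
    Σ(formed) = 7626 kJ
  ΔH_I = 7095 − 7626 = −531 kJ
Reaction II:
  Bonds broken (reactants):
    C-C: 1 × 360 = 360
    C-H: 6 × 419 = 2514
    Cl-Cl: 1 × 251 = 251
    Σ(broken) = 3125 kJ
  Bonds formed (products):
    C-C: 1 × 360 = 360
    C-Cl: 1 × 315 = 315
    C-H: 5 × 419 = 2095
    H-Cl: 1 × 425 = 425
    Σ(formed) = 3195 kJ
  ΔH_II = 3125 − 3195 = −70 kJ
ΔH_I − ΔH_II = −461 kJ, so reaction I has the more negative ΔH; |ΔH_I − ΔH_II| = 461 kJ.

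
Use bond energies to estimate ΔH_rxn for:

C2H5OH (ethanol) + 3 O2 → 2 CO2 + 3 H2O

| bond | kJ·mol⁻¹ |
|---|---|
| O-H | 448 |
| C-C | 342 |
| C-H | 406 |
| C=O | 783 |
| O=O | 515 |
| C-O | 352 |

ΔH ≈ −1103 kJ

Bonds broken (reactants):
  C-C: 1 × 342 = 342
  C-H: 5 × 406 = 2030
  C-O: 1 × 352 = 352
  O-H: 1 × 448 = 448
  O=O: 3 × 515 = 1545
  Σ(broken) = 4717 kJ
Bonds formed (products):
  C=O: 4 × 783 = 3132
  O-H: 6 × 448 = 2688
  Σ(formed) = 5820 kJ
ΔH = Σ(broken) − Σ(formed) = 4717 − 5820 = −1103 kJ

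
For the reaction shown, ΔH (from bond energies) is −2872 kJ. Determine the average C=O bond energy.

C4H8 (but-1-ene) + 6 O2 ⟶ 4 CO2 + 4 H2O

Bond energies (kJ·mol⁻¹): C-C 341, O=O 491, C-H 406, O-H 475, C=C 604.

D(C=O) ≈ 819 kJ/mol

Let D be the C=O bond energy.
Σ(broken) = 2×341 + 8×406 + 1×604 + 6×491 = 7480
Σ(formed) = 8×D + 8×475 = 3800 + 8D
ΔH = Σ(broken) − Σ(formed) = (7480) − (3800 + 8D) = +3680 − 8D
Setting this equal to −2872 kJ gives 8D = 6552, so D = 819 kJ/mol.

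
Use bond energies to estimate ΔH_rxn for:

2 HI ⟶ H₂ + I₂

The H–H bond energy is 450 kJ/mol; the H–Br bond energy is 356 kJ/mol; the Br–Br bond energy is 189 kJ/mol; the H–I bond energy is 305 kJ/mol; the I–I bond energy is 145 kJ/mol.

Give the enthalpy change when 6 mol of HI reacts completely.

ΔH = +45 kJ

Bonds broken (reactants):
  H–I: 2 × 305 = 610
  Σ(broken) = 610 kJ
Bonds formed (products):
  H–H: 1 × 450 = 450
  I–I: 1 × 145 = 145
  Σ(formed) = 595 kJ
ΔH = Σ(broken) − Σ(formed) = 610 − 595 = +15 kJ
For 3× the reaction as written: 3 × (+15) = +45 kJ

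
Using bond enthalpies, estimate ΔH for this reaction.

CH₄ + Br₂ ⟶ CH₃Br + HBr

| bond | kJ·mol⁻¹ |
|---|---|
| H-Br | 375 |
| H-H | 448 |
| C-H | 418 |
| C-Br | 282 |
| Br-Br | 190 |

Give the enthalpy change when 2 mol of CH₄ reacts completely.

ΔH = −98 kJ

Bonds broken (reactants):
  Br-Br: 1 × 190 = 190
  C-H: 4 × 418 = 1672
  Σ(broken) = 1862 kJ
Bonds formed (products):
  C-Br: 1 × 282 = 282
  C-H: 3 × 418 = 1254
  H-Br: 1 × 375 = 375
  Σ(formed) = 1911 kJ
ΔH = Σ(broken) − Σ(formed) = 1862 − 1911 = −49 kJ
For 2× the reaction as written: 2 × (−49) = −98 kJ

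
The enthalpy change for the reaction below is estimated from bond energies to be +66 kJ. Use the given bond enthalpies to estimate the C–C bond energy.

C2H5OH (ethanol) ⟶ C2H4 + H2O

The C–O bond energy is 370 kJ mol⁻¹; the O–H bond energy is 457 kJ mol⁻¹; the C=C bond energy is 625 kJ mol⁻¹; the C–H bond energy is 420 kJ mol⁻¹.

Let D be the C–C bond energy.
Σ(broken) = 1×D + 5×420 + 1×370 + 1×457 = 2927 + D
Σ(formed) = 4×420 + 1×625 + 2×457 = 3219
ΔH = Σ(broken) − Σ(formed) = (2927 + D) − (3219) = −292 + D
Setting this equal to +66 kJ gives D = 358 kJ/mol.

D(C–C) ≈ 358 kJ/mol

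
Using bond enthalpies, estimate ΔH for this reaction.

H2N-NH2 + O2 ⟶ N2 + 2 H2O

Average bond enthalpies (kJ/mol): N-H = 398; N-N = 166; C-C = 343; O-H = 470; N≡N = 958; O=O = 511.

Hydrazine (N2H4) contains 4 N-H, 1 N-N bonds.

Bonds broken (reactants):
  N-H: 4 × 398 = 1592
  N-N: 1 × 166 = 166
  O=O: 1 × 511 = 511
  Σ(broken) = 2269 kJ
Bonds formed (products):
  N≡N: 1 × 958 = 958
  O-H: 4 × 470 = 1880
  Σ(formed) = 2838 kJ
ΔH = Σ(broken) − Σ(formed) = 2269 − 2838 = −569 kJ

ΔH ≈ −569 kJ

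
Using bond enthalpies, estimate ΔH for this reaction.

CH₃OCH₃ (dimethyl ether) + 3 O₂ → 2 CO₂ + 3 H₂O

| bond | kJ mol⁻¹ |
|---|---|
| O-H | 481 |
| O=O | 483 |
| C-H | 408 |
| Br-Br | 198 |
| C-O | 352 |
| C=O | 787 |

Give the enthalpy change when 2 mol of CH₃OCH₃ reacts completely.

Bonds broken (reactants):
  C-H: 6 × 408 = 2448
  C-O: 2 × 352 = 704
  O=O: 3 × 483 = 1449
  Σ(broken) = 4601 kJ
Bonds formed (products):
  C=O: 4 × 787 = 3148
  O-H: 6 × 481 = 2886
  Σ(formed) = 6034 kJ
ΔH = Σ(broken) − Σ(formed) = 4601 − 6034 = −1433 kJ
For 2× the reaction as written: 2 × (−1433) = −2866 kJ

ΔH = −2866 kJ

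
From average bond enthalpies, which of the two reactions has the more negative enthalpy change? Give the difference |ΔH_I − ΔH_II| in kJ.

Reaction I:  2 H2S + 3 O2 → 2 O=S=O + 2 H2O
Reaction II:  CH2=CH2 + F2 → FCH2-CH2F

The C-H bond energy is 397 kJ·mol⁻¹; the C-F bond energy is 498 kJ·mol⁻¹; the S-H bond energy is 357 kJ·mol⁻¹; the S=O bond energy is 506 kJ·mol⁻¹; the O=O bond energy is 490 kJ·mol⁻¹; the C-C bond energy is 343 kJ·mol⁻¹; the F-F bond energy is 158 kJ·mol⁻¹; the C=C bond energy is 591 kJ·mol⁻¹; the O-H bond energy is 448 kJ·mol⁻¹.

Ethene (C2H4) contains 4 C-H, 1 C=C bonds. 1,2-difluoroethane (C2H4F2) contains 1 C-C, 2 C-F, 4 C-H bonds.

Reaction I:
  Bonds broken (reactants):
    O=O: 3 × 490 = 1470
    S-H: 4 × 357 = 1428
    Σ(broken) = 2898 kJ
  Bonds formed (products):
    O-H: 4 × 448 = 1792
    S=O: 4 × 506 = 2024
    Σ(formed) = 3816 kJ
  ΔH_I = 2898 − 3816 = −918 kJ
Reaction II:
  Bonds broken (reactants):
    C-H: 4 × 397 = 1588
    C=C: 1 × 591 = 591
    F-F: 1 × 158 = 158
    Σ(broken) = 2337 kJ
  Bonds formed (products):
    C-C: 1 × 343 = 343
    C-F: 2 × 498 = 996
    C-H: 4 × 397 = 1588
    Σ(formed) = 2927 kJ
  ΔH_II = 2337 − 2927 = −590 kJ
ΔH_I − ΔH_II = −328 kJ, so reaction I has the more negative ΔH; |ΔH_I − ΔH_II| = 328 kJ.

Reaction I, by 328 kJ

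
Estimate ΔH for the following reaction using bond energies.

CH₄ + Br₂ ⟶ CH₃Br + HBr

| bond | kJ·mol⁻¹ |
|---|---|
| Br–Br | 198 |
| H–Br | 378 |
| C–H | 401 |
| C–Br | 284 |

Bonds broken (reactants):
  Br–Br: 1 × 198 = 198
  C–H: 4 × 401 = 1604
  Σ(broken) = 1802 kJ
Bonds formed (products):
  C–Br: 1 × 284 = 284
  C–H: 3 × 401 = 1203
  H–Br: 1 × 378 = 378
  Σ(formed) = 1865 kJ
ΔH = Σ(broken) − Σ(formed) = 1802 − 1865 = −63 kJ

ΔH ≈ −63 kJ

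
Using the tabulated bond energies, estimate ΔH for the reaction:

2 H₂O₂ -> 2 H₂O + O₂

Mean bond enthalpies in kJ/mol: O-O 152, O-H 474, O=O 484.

Bonds broken (reactants):
  O-H: 4 × 474 = 1896
  O-O: 2 × 152 = 304
  Σ(broken) = 2200 kJ
Bonds formed (products):
  O-H: 4 × 474 = 1896
  O=O: 1 × 484 = 484
  Σ(formed) = 2380 kJ
ΔH = Σ(broken) − Σ(formed) = 2200 − 2380 = −180 kJ

ΔH ≈ −180 kJ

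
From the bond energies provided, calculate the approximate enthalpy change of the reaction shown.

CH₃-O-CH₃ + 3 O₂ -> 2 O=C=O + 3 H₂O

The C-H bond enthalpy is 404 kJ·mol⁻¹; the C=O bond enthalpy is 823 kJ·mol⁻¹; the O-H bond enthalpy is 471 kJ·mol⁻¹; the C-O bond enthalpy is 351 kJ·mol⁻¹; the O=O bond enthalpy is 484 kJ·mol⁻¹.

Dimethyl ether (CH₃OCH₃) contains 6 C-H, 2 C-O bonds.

ΔH ≈ −1540 kJ

Bonds broken (reactants):
  C-H: 6 × 404 = 2424
  C-O: 2 × 351 = 702
  O=O: 3 × 484 = 1452
  Σ(broken) = 4578 kJ
Bonds formed (products):
  C=O: 4 × 823 = 3292
  O-H: 6 × 471 = 2826
  Σ(formed) = 6118 kJ
ΔH = Σ(broken) − Σ(formed) = 4578 − 6118 = −1540 kJ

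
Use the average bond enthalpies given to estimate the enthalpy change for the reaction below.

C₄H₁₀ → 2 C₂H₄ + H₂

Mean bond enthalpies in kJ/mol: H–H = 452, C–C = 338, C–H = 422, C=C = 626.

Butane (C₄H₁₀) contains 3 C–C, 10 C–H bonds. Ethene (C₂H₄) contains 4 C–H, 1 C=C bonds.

Bonds broken (reactants):
  C–C: 3 × 338 = 1014
  C–H: 10 × 422 = 4220
  Σ(broken) = 5234 kJ
Bonds formed (products):
  C–H: 8 × 422 = 3376
  C=C: 2 × 626 = 1252
  H–H: 1 × 452 = 452
  Σ(formed) = 5080 kJ
ΔH = Σ(broken) − Σ(formed) = 5234 − 5080 = +154 kJ

ΔH ≈ +154 kJ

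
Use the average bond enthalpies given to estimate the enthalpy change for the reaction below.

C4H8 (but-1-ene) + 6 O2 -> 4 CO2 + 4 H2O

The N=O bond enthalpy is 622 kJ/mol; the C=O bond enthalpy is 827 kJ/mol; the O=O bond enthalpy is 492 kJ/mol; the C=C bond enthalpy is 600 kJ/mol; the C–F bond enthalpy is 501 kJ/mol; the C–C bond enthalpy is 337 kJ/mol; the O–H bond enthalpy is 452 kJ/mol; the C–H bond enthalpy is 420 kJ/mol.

Bonds broken (reactants):
  C–C: 2 × 337 = 674
  C–H: 8 × 420 = 3360
  C=C: 1 × 600 = 600
  O=O: 6 × 492 = 2952
  Σ(broken) = 7586 kJ
Bonds formed (products):
  C=O: 8 × 827 = 6616
  O–H: 8 × 452 = 3616
  Σ(formed) = 10232 kJ
ΔH = Σ(broken) − Σ(formed) = 7586 − 10232 = −2646 kJ

ΔH ≈ −2646 kJ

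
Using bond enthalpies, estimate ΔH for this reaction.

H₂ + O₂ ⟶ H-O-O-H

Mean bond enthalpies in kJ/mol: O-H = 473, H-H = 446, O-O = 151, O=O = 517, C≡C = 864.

Bonds broken (reactants):
  H-H: 1 × 446 = 446
  O=O: 1 × 517 = 517
  Σ(broken) = 963 kJ
Bonds formed (products):
  O-H: 2 × 473 = 946
  O-O: 1 × 151 = 151
  Σ(formed) = 1097 kJ
ΔH = Σ(broken) − Σ(formed) = 963 − 1097 = −134 kJ

ΔH ≈ −134 kJ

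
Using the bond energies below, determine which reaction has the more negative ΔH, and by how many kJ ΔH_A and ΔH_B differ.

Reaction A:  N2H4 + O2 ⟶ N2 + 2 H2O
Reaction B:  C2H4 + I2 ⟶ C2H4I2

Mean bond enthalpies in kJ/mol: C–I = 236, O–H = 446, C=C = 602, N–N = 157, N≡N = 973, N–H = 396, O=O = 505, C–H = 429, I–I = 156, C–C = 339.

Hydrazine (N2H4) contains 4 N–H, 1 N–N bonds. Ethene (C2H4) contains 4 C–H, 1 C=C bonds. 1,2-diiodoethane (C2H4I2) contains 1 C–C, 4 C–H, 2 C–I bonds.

Reaction A, by 458 kJ

Reaction A:
  Bonds broken (reactants):
    N–H: 4 × 396 = 1584
    N–N: 1 × 157 = 157
    O=O: 1 × 505 = 505
    Σ(broken) = 2246 kJ
  Bonds formed (products):
    N≡N: 1 × 973 = 973
    O–H: 4 × 446 = 1784
    Σ(formed) = 2757 kJ
  ΔH_A = 2246 − 2757 = −511 kJ
Reaction B:
  Bonds broken (reactants):
    C–H: 4 × 429 = 1716
    C=C: 1 × 602 = 602
    I–I: 1 × 156 = 156
    Σ(broken) = 2474 kJ
  Bonds formed (products):
    C–C: 1 × 339 = 339
    C–H: 4 × 429 = 1716
    C–I: 2 × 236 = 472
    Σ(formed) = 2527 kJ
  ΔH_B = 2474 − 2527 = −53 kJ
ΔH_A − ΔH_B = −458 kJ, so reaction A has the more negative ΔH; |ΔH_A − ΔH_B| = 458 kJ.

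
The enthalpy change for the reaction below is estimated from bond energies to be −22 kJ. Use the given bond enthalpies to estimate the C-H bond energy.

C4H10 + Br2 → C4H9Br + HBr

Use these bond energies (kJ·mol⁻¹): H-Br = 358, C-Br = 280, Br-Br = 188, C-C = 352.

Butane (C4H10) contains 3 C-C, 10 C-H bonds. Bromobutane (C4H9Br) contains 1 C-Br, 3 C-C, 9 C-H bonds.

D(C-H) ≈ 428 kJ/mol

Let D be the C-H bond energy.
Σ(broken) = 1×188 + 3×352 + 10×D = 1244 + 10D
Σ(formed) = 1×280 + 3×352 + 9×D + 1×358 = 1694 + 9D
ΔH = Σ(broken) − Σ(formed) = (1244 + 10D) − (1694 + 9D) = −450 + D
Setting this equal to −22 kJ gives D = 428 kJ/mol.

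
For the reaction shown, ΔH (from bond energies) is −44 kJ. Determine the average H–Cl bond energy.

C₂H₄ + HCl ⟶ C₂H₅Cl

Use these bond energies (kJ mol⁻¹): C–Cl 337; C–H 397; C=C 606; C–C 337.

Let D be the H–Cl bond energy.
Σ(broken) = 4×397 + 1×606 + 1×D = 2194 + D
Σ(formed) = 1×337 + 1×337 + 5×397 = 2659
ΔH = Σ(broken) − Σ(formed) = (2194 + D) − (2659) = −465 + D
Setting this equal to −44 kJ gives D = 421 kJ/mol.

D(H–Cl) ≈ 421 kJ/mol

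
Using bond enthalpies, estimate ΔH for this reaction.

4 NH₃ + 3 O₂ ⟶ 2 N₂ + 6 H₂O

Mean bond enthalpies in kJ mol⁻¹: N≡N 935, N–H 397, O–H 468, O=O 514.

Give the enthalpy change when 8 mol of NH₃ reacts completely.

Bonds broken (reactants):
  N–H: 12 × 397 = 4764
  O=O: 3 × 514 = 1542
  Σ(broken) = 6306 kJ
Bonds formed (products):
  N≡N: 2 × 935 = 1870
  O–H: 12 × 468 = 5616
  Σ(formed) = 7486 kJ
ΔH = Σ(broken) − Σ(formed) = 6306 − 7486 = −1180 kJ
For 2× the reaction as written: 2 × (−1180) = −2360 kJ

ΔH = −2360 kJ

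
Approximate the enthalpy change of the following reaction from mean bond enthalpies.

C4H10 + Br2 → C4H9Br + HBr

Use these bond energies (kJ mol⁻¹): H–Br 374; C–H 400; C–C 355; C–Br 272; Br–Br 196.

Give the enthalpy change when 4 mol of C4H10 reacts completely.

ΔH = −200 kJ

Bonds broken (reactants):
  Br–Br: 1 × 196 = 196
  C–C: 3 × 355 = 1065
  C–H: 10 × 400 = 4000
  Σ(broken) = 5261 kJ
Bonds formed (products):
  C–Br: 1 × 272 = 272
  C–C: 3 × 355 = 1065
  C–H: 9 × 400 = 3600
  H–Br: 1 × 374 = 374
  Σ(formed) = 5311 kJ
ΔH = Σ(broken) − Σ(formed) = 5261 − 5311 = −50 kJ
For 4× the reaction as written: 4 × (−50) = −200 kJ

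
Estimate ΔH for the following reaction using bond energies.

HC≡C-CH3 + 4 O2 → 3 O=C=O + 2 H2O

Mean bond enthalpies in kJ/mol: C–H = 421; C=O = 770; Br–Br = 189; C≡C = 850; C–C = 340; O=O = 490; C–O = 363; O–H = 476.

Bonds broken (reactants):
  C≡C: 1 × 850 = 850
  C–C: 1 × 340 = 340
  C–H: 4 × 421 = 1684
  O=O: 4 × 490 = 1960
  Σ(broken) = 4834 kJ
Bonds formed (products):
  C=O: 6 × 770 = 4620
  O–H: 4 × 476 = 1904
  Σ(formed) = 6524 kJ
ΔH = Σ(broken) − Σ(formed) = 4834 − 6524 = −1690 kJ

ΔH ≈ −1690 kJ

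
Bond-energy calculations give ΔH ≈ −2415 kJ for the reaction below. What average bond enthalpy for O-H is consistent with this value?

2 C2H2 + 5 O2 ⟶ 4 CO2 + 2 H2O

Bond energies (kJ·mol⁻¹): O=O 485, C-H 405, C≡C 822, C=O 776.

Let D be the O-H bond energy.
Σ(broken) = 2×822 + 4×405 + 5×485 = 5689
Σ(formed) = 8×776 + 4×D = 6208 + 4D
ΔH = Σ(broken) − Σ(formed) = (5689) − (6208 + 4D) = −519 − 4D
Setting this equal to −2415 kJ gives 4D = 1896, so D = 474 kJ/mol.

D(O-H) ≈ 474 kJ/mol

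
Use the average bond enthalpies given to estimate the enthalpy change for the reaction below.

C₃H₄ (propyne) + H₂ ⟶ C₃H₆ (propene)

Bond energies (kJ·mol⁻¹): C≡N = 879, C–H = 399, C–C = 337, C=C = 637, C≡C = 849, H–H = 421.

ΔH ≈ −165 kJ

Bonds broken (reactants):
  C≡C: 1 × 849 = 849
  C–C: 1 × 337 = 337
  C–H: 4 × 399 = 1596
  H–H: 1 × 421 = 421
  Σ(broken) = 3203 kJ
Bonds formed (products):
  C–C: 1 × 337 = 337
  C–H: 6 × 399 = 2394
  C=C: 1 × 637 = 637
  Σ(formed) = 3368 kJ
ΔH = Σ(broken) − Σ(formed) = 3203 − 3368 = −165 kJ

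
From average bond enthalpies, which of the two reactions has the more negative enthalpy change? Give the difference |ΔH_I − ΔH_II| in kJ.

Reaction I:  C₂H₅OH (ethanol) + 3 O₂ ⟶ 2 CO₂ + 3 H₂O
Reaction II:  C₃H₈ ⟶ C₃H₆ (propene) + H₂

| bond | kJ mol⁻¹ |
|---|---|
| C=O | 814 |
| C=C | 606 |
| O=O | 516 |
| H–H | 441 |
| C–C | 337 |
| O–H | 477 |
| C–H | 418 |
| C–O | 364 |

Reaction I:
  Bonds broken (reactants):
    C–C: 1 × 337 = 337
    C–H: 5 × 418 = 2090
    C–O: 1 × 364 = 364
    O–H: 1 × 477 = 477
    O=O: 3 × 516 = 1548
    Σ(broken) = 4816 kJ
  Bonds formed (products):
    C=O: 4 × 814 = 3256
    O–H: 6 × 477 = 2862
    Σ(formed) = 6118 kJ
  ΔH_I = 4816 − 6118 = −1302 kJ
Reaction II:
  Bonds broken (reactants):
    C–C: 2 × 337 = 674
    C–H: 8 × 418 = 3344
    Σ(broken) = 4018 kJ
  Bonds formed (products):
    C–C: 1 × 337 = 337
    C–H: 6 × 418 = 2508
    C=C: 1 × 606 = 606
    H–H: 1 × 441 = 441
    Σ(formed) = 3892 kJ
  ΔH_II = 4018 − 3892 = +126 kJ
ΔH_I − ΔH_II = −1428 kJ, so reaction I has the more negative ΔH; |ΔH_I − ΔH_II| = 1428 kJ.

Reaction I, by 1428 kJ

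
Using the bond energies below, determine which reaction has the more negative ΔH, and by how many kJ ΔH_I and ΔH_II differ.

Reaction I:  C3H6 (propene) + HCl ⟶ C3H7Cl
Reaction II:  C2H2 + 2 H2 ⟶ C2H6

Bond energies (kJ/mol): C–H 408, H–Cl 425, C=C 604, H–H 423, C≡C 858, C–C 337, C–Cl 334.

Reaction I:
  Bonds broken (reactants):
    C–C: 1 × 337 = 337
    C–H: 6 × 408 = 2448
    C=C: 1 × 604 = 604
    H–Cl: 1 × 425 = 425
    Σ(broken) = 3814 kJ
  Bonds formed (products):
    C–C: 2 × 337 = 674
    C–Cl: 1 × 334 = 334
    C–H: 7 × 408 = 2856
    Σ(formed) = 3864 kJ
  ΔH_I = 3814 − 3864 = −50 kJ
Reaction II:
  Bonds broken (reactants):
    C≡C: 1 × 858 = 858
    C–H: 2 × 408 = 816
    H–H: 2 × 423 = 846
    Σ(broken) = 2520 kJ
  Bonds formed (products):
    C–C: 1 × 337 = 337
    C–H: 6 × 408 = 2448
    Σ(formed) = 2785 kJ
  ΔH_II = 2520 − 2785 = −265 kJ
ΔH_I − ΔH_II = +215 kJ, so reaction II has the more negative ΔH; |ΔH_I − ΔH_II| = 215 kJ.

Reaction II, by 215 kJ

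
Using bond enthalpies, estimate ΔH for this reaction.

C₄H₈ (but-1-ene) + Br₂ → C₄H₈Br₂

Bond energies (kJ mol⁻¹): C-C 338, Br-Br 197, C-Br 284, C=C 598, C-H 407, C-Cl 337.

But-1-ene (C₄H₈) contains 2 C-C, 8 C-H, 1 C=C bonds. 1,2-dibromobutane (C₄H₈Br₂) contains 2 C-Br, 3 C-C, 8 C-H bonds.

ΔH ≈ −111 kJ

Bonds broken (reactants):
  Br-Br: 1 × 197 = 197
  C-C: 2 × 338 = 676
  C-H: 8 × 407 = 3256
  C=C: 1 × 598 = 598
  Σ(broken) = 4727 kJ
Bonds formed (products):
  C-Br: 2 × 284 = 568
  C-C: 3 × 338 = 1014
  C-H: 8 × 407 = 3256
  Σ(formed) = 4838 kJ
ΔH = Σ(broken) − Σ(formed) = 4727 − 4838 = −111 kJ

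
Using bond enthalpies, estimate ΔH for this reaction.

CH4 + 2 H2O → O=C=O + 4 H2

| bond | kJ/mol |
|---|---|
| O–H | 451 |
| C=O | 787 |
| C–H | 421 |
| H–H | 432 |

Bonds broken (reactants):
  C–H: 4 × 421 = 1684
  O–H: 4 × 451 = 1804
  Σ(broken) = 3488 kJ
Bonds formed (products):
  C=O: 2 × 787 = 1574
  H–H: 4 × 432 = 1728
  Σ(formed) = 3302 kJ
ΔH = Σ(broken) − Σ(formed) = 3488 − 3302 = +186 kJ

ΔH ≈ +186 kJ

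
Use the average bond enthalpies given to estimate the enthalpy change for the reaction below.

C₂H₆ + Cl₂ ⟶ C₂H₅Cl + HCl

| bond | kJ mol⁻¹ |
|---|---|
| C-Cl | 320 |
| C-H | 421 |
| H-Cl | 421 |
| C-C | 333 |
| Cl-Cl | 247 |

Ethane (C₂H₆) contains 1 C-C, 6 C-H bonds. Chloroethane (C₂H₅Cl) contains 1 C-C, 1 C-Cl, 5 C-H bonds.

Bonds broken (reactants):
  C-C: 1 × 333 = 333
  C-H: 6 × 421 = 2526
  Cl-Cl: 1 × 247 = 247
  Σ(broken) = 3106 kJ
Bonds formed (products):
  C-C: 1 × 333 = 333
  C-Cl: 1 × 320 = 320
  C-H: 5 × 421 = 2105
  H-Cl: 1 × 421 = 421
  Σ(formed) = 3179 kJ
ΔH = Σ(broken) − Σ(formed) = 3106 − 3179 = −73 kJ

ΔH ≈ −73 kJ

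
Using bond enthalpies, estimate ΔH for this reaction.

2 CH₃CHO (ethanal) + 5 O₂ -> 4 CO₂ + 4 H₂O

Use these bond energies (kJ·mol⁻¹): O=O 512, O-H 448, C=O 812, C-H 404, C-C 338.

Bonds broken (reactants):
  C-C: 2 × 338 = 676
  C-H: 8 × 404 = 3232
  C=O: 2 × 812 = 1624
  O=O: 5 × 512 = 2560
  Σ(broken) = 8092 kJ
Bonds formed (products):
  C=O: 8 × 812 = 6496
  O-H: 8 × 448 = 3584
  Σ(formed) = 10080 kJ
ΔH = Σ(broken) − Σ(formed) = 8092 − 10080 = −1988 kJ

ΔH ≈ −1988 kJ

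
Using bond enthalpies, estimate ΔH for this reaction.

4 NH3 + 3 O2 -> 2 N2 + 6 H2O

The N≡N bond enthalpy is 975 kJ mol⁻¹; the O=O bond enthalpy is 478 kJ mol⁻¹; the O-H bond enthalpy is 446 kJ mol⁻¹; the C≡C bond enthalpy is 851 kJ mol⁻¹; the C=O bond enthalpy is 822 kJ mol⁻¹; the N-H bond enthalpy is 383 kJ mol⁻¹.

Bonds broken (reactants):
  N-H: 12 × 383 = 4596
  O=O: 3 × 478 = 1434
  Σ(broken) = 6030 kJ
Bonds formed (products):
  N≡N: 2 × 975 = 1950
  O-H: 12 × 446 = 5352
  Σ(formed) = 7302 kJ
ΔH = Σ(broken) − Σ(formed) = 6030 − 7302 = −1272 kJ

ΔH ≈ −1272 kJ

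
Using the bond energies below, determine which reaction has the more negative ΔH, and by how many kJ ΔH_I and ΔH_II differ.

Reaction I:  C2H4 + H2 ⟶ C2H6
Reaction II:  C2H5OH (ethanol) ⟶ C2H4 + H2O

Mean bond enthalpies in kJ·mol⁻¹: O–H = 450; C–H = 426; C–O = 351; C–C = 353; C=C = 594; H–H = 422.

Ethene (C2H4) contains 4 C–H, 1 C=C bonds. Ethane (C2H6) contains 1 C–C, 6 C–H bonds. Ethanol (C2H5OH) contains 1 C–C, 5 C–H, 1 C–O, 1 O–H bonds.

Reaction I:
  Bonds broken (reactants):
    C–H: 4 × 426 = 1704
    C=C: 1 × 594 = 594
    H–H: 1 × 422 = 422
    Σ(broken) = 2720 kJ
  Bonds formed (products):
    C–C: 1 × 353 = 353
    C–H: 6 × 426 = 2556
    Σ(formed) = 2909 kJ
  ΔH_I = 2720 − 2909 = −189 kJ
Reaction II:
  Bonds broken (reactants):
    C–C: 1 × 353 = 353
    C–H: 5 × 426 = 2130
    C–O: 1 × 351 = 351
    O–H: 1 × 450 = 450
    Σ(broken) = 3284 kJ
  Bonds formed (products):
    C–H: 4 × 426 = 1704
    C=C: 1 × 594 = 594
    O–H: 2 × 450 = 900
    Σ(formed) = 3198 kJ
  ΔH_II = 3284 − 3198 = +86 kJ
ΔH_I − ΔH_II = −275 kJ, so reaction I has the more negative ΔH; |ΔH_I − ΔH_II| = 275 kJ.

Reaction I, by 275 kJ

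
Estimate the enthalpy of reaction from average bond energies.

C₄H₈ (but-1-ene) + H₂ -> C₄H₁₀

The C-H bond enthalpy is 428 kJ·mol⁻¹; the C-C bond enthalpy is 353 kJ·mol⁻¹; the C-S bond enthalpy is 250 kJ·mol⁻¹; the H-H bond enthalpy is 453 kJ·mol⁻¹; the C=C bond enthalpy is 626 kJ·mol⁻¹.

Bonds broken (reactants):
  C-C: 2 × 353 = 706
  C-H: 8 × 428 = 3424
  C=C: 1 × 626 = 626
  H-H: 1 × 453 = 453
  Σ(broken) = 5209 kJ
Bonds formed (products):
  C-C: 3 × 353 = 1059
  C-H: 10 × 428 = 4280
  Σ(formed) = 5339 kJ
ΔH = Σ(broken) − Σ(formed) = 5209 − 5339 = −130 kJ

ΔH ≈ −130 kJ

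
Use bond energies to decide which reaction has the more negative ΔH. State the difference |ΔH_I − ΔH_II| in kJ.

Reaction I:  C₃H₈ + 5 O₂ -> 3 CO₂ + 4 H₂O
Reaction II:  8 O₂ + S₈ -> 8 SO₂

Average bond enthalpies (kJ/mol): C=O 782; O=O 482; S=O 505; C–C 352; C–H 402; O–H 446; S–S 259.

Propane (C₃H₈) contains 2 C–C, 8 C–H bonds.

Reaction I:
  Bonds broken (reactants):
    C–C: 2 × 352 = 704
    C–H: 8 × 402 = 3216
    O=O: 5 × 482 = 2410
    Σ(broken) = 6330 kJ
  Bonds formed (products):
    C=O: 6 × 782 = 4692
    O–H: 8 × 446 = 3568
    Σ(formed) = 8260 kJ
  ΔH_I = 6330 − 8260 = −1930 kJ
Reaction II:
  Bonds broken (reactants):
    O=O: 8 × 482 = 3856
    S–S: 8 × 259 = 2072
    Σ(broken) = 5928 kJ
  Bonds formed (products):
    S=O: 16 × 505 = 8080
    Σ(formed) = 8080 kJ
  ΔH_II = 5928 − 8080 = −2152 kJ
ΔH_I − ΔH_II = +222 kJ, so reaction II has the more negative ΔH; |ΔH_I − ΔH_II| = 222 kJ.

Reaction II, by 222 kJ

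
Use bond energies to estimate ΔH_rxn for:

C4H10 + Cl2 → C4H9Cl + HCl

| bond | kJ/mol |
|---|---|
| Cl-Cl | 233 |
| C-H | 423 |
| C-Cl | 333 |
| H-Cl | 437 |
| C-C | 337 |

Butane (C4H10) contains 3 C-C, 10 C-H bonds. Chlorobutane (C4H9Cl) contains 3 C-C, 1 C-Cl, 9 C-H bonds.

ΔH ≈ −114 kJ

Bonds broken (reactants):
  C-C: 3 × 337 = 1011
  C-H: 10 × 423 = 4230
  Cl-Cl: 1 × 233 = 233
  Σ(broken) = 5474 kJ
Bonds formed (products):
  C-C: 3 × 337 = 1011
  C-Cl: 1 × 333 = 333
  C-H: 9 × 423 = 3807
  H-Cl: 1 × 437 = 437
  Σ(formed) = 5588 kJ
ΔH = Σ(broken) − Σ(formed) = 5474 − 5588 = −114 kJ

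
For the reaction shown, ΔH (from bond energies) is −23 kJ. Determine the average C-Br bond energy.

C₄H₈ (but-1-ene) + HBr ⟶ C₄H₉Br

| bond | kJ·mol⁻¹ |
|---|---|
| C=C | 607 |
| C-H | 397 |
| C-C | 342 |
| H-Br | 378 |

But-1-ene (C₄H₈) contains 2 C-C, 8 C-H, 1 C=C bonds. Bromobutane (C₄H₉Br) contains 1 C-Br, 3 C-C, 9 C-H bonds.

Let D be the C-Br bond energy.
Σ(broken) = 2×342 + 8×397 + 1×607 + 1×378 = 4845
Σ(formed) = 1×D + 3×342 + 9×397 = 4599 + D
ΔH = Σ(broken) − Σ(formed) = (4845) − (4599 + D) = +246 − D
Setting this equal to −23 kJ gives D = 269 kJ/mol.

D(C-Br) ≈ 269 kJ/mol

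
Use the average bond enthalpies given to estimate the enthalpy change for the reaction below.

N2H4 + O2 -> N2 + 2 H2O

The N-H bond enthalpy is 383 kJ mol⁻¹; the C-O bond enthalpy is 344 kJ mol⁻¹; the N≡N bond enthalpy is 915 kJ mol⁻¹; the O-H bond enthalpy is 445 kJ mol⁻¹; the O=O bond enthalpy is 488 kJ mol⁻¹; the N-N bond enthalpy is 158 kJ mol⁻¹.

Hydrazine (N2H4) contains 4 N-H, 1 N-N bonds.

Bonds broken (reactants):
  N-H: 4 × 383 = 1532
  N-N: 1 × 158 = 158
  O=O: 1 × 488 = 488
  Σ(broken) = 2178 kJ
Bonds formed (products):
  N≡N: 1 × 915 = 915
  O-H: 4 × 445 = 1780
  Σ(formed) = 2695 kJ
ΔH = Σ(broken) − Σ(formed) = 2178 − 2695 = −517 kJ

ΔH ≈ −517 kJ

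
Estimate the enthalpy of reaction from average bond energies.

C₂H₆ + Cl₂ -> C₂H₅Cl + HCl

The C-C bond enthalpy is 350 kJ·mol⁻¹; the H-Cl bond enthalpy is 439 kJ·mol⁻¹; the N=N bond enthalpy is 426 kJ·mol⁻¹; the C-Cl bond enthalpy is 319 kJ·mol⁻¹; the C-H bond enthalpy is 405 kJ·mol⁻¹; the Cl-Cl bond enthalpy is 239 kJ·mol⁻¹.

ΔH ≈ −114 kJ

Bonds broken (reactants):
  C-C: 1 × 350 = 350
  C-H: 6 × 405 = 2430
  Cl-Cl: 1 × 239 = 239
  Σ(broken) = 3019 kJ
Bonds formed (products):
  C-C: 1 × 350 = 350
  C-Cl: 1 × 319 = 319
  C-H: 5 × 405 = 2025
  H-Cl: 1 × 439 = 439
  Σ(formed) = 3133 kJ
ΔH = Σ(broken) − Σ(formed) = 3019 − 3133 = −114 kJ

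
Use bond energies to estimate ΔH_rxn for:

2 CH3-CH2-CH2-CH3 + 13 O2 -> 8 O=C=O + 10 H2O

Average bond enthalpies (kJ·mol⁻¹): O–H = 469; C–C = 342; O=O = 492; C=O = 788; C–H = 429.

ΔH ≈ −4960 kJ

Bonds broken (reactants):
  C–C: 6 × 342 = 2052
  C–H: 20 × 429 = 8580
  O=O: 13 × 492 = 6396
  Σ(broken) = 17028 kJ
Bonds formed (products):
  C=O: 16 × 788 = 12608
  O–H: 20 × 469 = 9380
  Σ(formed) = 21988 kJ
ΔH = Σ(broken) − Σ(formed) = 17028 − 21988 = −4960 kJ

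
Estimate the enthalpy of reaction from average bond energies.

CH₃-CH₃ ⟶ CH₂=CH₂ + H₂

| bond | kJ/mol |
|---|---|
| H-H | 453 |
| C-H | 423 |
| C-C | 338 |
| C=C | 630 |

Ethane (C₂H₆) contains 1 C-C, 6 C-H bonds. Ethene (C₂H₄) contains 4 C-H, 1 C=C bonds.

Bonds broken (reactants):
  C-C: 1 × 338 = 338
  C-H: 6 × 423 = 2538
  Σ(broken) = 2876 kJ
Bonds formed (products):
  C-H: 4 × 423 = 1692
  C=C: 1 × 630 = 630
  H-H: 1 × 453 = 453
  Σ(formed) = 2775 kJ
ΔH = Σ(broken) − Σ(formed) = 2876 − 2775 = +101 kJ

ΔH ≈ +101 kJ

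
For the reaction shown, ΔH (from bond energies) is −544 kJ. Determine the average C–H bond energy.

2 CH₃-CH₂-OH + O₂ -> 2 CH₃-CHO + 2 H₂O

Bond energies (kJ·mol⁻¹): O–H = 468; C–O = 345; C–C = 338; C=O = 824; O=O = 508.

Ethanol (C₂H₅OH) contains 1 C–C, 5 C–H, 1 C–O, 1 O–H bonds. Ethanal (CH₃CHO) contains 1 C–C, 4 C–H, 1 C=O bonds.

D(C–H) ≈ 421 kJ/mol

Let D be the C–H bond energy.
Σ(broken) = 2×338 + 10×D + 2×345 + 2×468 + 1×508 = 2810 + 10D
Σ(formed) = 2×338 + 8×D + 2×824 + 4×468 = 4196 + 8D
ΔH = Σ(broken) − Σ(formed) = (2810 + 10D) − (4196 + 8D) = −1386 + 2D
Setting this equal to −544 kJ gives 2D = 842, so D = 421 kJ/mol.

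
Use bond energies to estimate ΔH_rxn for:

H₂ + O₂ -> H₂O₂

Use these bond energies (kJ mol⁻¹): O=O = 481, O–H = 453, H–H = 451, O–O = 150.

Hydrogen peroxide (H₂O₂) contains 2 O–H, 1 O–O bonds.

ΔH ≈ −124 kJ

Bonds broken (reactants):
  H–H: 1 × 451 = 451
  O=O: 1 × 481 = 481
  Σ(broken) = 932 kJ
Bonds formed (products):
  O–H: 2 × 453 = 906
  O–O: 1 × 150 = 150
  Σ(formed) = 1056 kJ
ΔH = Σ(broken) − Σ(formed) = 932 − 1056 = −124 kJ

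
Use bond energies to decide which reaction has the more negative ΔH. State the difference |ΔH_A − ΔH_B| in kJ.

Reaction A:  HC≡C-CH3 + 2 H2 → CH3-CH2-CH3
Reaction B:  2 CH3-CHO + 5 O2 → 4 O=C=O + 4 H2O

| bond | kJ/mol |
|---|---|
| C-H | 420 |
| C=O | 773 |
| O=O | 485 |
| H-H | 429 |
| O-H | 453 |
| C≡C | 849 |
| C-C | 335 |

Reaction B, by 1499 kJ

Reaction A:
  Bonds broken (reactants):
    C≡C: 1 × 849 = 849
    C-C: 1 × 335 = 335
    C-H: 4 × 420 = 1680
    H-H: 2 × 429 = 858
    Σ(broken) = 3722 kJ
  Bonds formed (products):
    C-C: 2 × 335 = 670
    C-H: 8 × 420 = 3360
    Σ(formed) = 4030 kJ
  ΔH_A = 3722 − 4030 = −308 kJ
Reaction B:
  Bonds broken (reactants):
    C-C: 2 × 335 = 670
    C-H: 8 × 420 = 3360
    C=O: 2 × 773 = 1546
    O=O: 5 × 485 = 2425
    Σ(broken) = 8001 kJ
  Bonds formed (products):
    C=O: 8 × 773 = 6184
    O-H: 8 × 453 = 3624
    Σ(formed) = 9808 kJ
  ΔH_B = 8001 − 9808 = −1807 kJ
ΔH_A − ΔH_B = +1499 kJ, so reaction B has the more negative ΔH; |ΔH_A − ΔH_B| = 1499 kJ.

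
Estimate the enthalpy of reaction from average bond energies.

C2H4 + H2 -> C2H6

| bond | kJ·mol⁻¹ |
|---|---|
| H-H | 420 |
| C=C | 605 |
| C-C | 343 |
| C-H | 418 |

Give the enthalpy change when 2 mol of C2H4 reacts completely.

ΔH = −308 kJ

Bonds broken (reactants):
  C-H: 4 × 418 = 1672
  C=C: 1 × 605 = 605
  H-H: 1 × 420 = 420
  Σ(broken) = 2697 kJ
Bonds formed (products):
  C-C: 1 × 343 = 343
  C-H: 6 × 418 = 2508
  Σ(formed) = 2851 kJ
ΔH = Σ(broken) − Σ(formed) = 2697 − 2851 = −154 kJ
For 2× the reaction as written: 2 × (−154) = −308 kJ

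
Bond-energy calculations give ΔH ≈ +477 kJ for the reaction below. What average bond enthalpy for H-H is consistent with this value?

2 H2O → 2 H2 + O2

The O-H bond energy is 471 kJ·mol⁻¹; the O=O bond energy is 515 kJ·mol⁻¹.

Let D be the H-H bond energy.
Σ(broken) = 4×471 = 1884
Σ(formed) = 2×D + 1×515 = 515 + 2D
ΔH = Σ(broken) − Σ(formed) = (1884) − (515 + 2D) = +1369 − 2D
Setting this equal to +477 kJ gives 2D = 892, so D = 446 kJ/mol.

D(H-H) ≈ 446 kJ/mol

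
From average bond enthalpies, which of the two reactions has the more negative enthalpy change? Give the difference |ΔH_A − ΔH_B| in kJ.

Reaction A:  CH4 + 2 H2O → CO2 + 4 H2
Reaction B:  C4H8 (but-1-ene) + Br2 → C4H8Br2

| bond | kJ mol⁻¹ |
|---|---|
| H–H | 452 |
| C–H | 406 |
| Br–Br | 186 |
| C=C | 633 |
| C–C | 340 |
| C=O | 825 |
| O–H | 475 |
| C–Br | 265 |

Reaction B, by 117 kJ

Reaction A:
  Bonds broken (reactants):
    C–H: 4 × 406 = 1624
    O–H: 4 × 475 = 1900
    Σ(broken) = 3524 kJ
  Bonds formed (products):
    C=O: 2 × 825 = 1650
    H–H: 4 × 452 = 1808
    Σ(formed) = 3458 kJ
  ΔH_A = 3524 − 3458 = +66 kJ
Reaction B:
  Bonds broken (reactants):
    Br–Br: 1 × 186 = 186
    C–C: 2 × 340 = 680
    C–H: 8 × 406 = 3248
    C=C: 1 × 633 = 633
    Σ(broken) = 4747 kJ
  Bonds formed (products):
    C–Br: 2 × 265 = 530
    C–C: 3 × 340 = 1020
    C–H: 8 × 406 = 3248
    Σ(formed) = 4798 kJ
  ΔH_B = 4747 − 4798 = −51 kJ
ΔH_A − ΔH_B = +117 kJ, so reaction B has the more negative ΔH; |ΔH_A − ΔH_B| = 117 kJ.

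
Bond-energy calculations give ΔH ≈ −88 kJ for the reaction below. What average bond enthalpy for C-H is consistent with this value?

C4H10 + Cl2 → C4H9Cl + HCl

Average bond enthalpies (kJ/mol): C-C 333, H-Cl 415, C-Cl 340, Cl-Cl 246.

Let D be the C-H bond energy.
Σ(broken) = 3×333 + 10×D + 1×246 = 1245 + 10D
Σ(formed) = 3×333 + 1×340 + 9×D + 1×415 = 1754 + 9D
ΔH = Σ(broken) − Σ(formed) = (1245 + 10D) − (1754 + 9D) = −509 + D
Setting this equal to −88 kJ gives D = 421 kJ/mol.

D(C-H) ≈ 421 kJ/mol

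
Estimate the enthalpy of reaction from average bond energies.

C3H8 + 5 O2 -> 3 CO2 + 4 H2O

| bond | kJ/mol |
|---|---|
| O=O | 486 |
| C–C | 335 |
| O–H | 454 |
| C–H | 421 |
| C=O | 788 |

ΔH ≈ −1892 kJ

Bonds broken (reactants):
  C–C: 2 × 335 = 670
  C–H: 8 × 421 = 3368
  O=O: 5 × 486 = 2430
  Σ(broken) = 6468 kJ
Bonds formed (products):
  C=O: 6 × 788 = 4728
  O–H: 8 × 454 = 3632
  Σ(formed) = 8360 kJ
ΔH = Σ(broken) − Σ(formed) = 6468 − 8360 = −1892 kJ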